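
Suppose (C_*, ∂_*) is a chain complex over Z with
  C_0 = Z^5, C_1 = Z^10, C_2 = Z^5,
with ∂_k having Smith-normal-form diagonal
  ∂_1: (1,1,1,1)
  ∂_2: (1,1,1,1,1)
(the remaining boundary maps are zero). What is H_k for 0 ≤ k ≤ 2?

H_0: b_0 = 5 − 0 − 4 = 1; torsion from ∂_1 factors > 1: none. So H_0 ≅ Z.
H_1: b_1 = 10 − 4 − 5 = 1; torsion from ∂_2 factors > 1: none. So H_1 ≅ Z.
H_2: b_2 = 5 − 5 − 0 = 0; torsion from ∂_3 factors > 1: none. So H_2 ≅ 0.

H_0 ≅ Z,  H_1 ≅ Z,  H_2 = 0.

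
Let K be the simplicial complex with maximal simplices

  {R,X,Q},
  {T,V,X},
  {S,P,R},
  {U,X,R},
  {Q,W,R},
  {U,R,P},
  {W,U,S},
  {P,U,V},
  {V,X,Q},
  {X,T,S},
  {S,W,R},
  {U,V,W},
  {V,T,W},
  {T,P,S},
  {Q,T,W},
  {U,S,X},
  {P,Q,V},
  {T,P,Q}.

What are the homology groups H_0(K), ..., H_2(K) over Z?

H_0 ≅ Z,  H_1 ≅ Z ⊕ Z/2Z,  H_2 = 0.

We work with the vertex ordering P < Q < R < S < T < U < V < W < X. The simplices of K, each written with vertices in increasing order, are:

  0-simplices (9): P, Q, R, S, T, U, V, W, X
  1-simplices (27): PQ, PR, PS, PT, PU, PV, QR, QT, QV, QW, QX, RS, RU, RW, RX, ST, SU, SW, SX, TV, TW, TX, UV, UW, UX, VW, VX
  2-simplices (18): PQT, PQV, PRS, PRU, PST, PUV, QRW, QRX, QTW, QVX, RSW, RUX, STX, SUW, SUX, TVW, TVX, UVW

Hence C_0 ≅ Z^9, C_1 ≅ Z^27, C_2 ≅ Z^18.

Boundary ∂_1: C_1 → C_0 maps an edge to its endpoints' difference, ∂[p,q] = q − p.
As a 9×27 matrix over Z this has rank 8, with invariant factors (1,1,1,1,1,1,1,1).

The boundary map ∂_2: C_2 → C_1 maps a triangle to the signed sum of its edges. For instance
  ∂SUX = UX − SX + SU,
  ∂PQT = QT − PT + PQ.
The resulting 27×18 matrix has rank 18, and its Smith normal form has invariant factors (1,1,1,1,1,1,1,1,1,1,1,1,1,1,1,1,1,2).

Now H_k = ker ∂_k / im ∂_{k+1}, so:

  H_0: rank C_0 − rank ∂_1 = 9 − 8 = 1, and the invariant factors of ∂_1 are all 1, so H_0 ≅ Z.
  H_1: rank ker ∂_1 − rank ∂_2 = (27 − 8) − 18 = 1, and ∂_2 has invariant factor 2 > 1, so H_1 ≅ Z ⊕ Z/2Z.
  H_2: rank ker ∂_2 − rank ∂_3 = (18 − 18) − 0 = 0, and there is no ∂_3, so H_2 ≅ 0.

As a check, the Euler characteristic is 9 − 27 + 18 = 0, which agrees with 1 − 1 + 0 = 0.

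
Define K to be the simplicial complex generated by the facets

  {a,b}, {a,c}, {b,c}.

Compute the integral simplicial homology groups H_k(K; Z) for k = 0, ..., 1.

H_0 ≅ Z,  H_1 ≅ Z.

Fix the vertex order a < b < c and write every simplex with vertices in increasing order. Then dim K = 1 and the simplices of K are:

  0-simplices (3): a, b, c
  1-simplices (3): ab, ac, bc

so the chain groups are C_0 ≅ Z^3, C_1 ≅ Z^3.

∂_1: C_1 → C_0 sends each edge [p,q] (with p < q) to q − p. For instance
  ∂ac = c − a.
This gives a 3×3 integer matrix of rank 2; reducing to Smith normal form yields diagonal entries (1,1).

Reading off H_k = ker ∂_k / im ∂_{k+1}:

  H_0: rank C_0 − rank ∂_1 = 3 − 2 = 1, and the invariant factors of ∂_1 are all 1, so H_0 ≅ Z.
  H_1: rank ker ∂_1 − rank ∂_2 = (3 − 2) − 0 = 1, and there is no ∂_2, so H_1 ≅ Z.

As a check, the Euler characteristic is 3 − 3 = 0, which agrees with 1 − 1 = 0.
(K is a triangulation of the circle S^1.)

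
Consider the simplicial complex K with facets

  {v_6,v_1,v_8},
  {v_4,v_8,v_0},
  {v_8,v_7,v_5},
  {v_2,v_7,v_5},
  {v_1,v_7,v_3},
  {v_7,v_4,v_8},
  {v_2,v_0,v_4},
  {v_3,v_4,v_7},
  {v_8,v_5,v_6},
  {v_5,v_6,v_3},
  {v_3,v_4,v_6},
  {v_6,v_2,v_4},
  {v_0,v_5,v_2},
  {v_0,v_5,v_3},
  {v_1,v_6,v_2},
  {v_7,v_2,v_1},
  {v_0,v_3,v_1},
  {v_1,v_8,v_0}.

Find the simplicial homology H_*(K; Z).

H_0 = Z,  H_1 = Z^2,  H_2 = Z.

Take the total order v_0 < v_1 < v_2 < v_3 < v_4 < v_5 < v_6 < v_7 < v_8 on the vertex set. Then K (dimension 2) consists of the simplices:

  0-simplices (9): [v_0], [v_1], [v_2], [v_3], [v_4], [v_5], [v_6], [v_7], [v_8]
  1-simplices (27): (27 of them)
  2-simplices (18): (18 of them)

so the chain groups are C_0 ≅ Z^9, C_1 ≅ Z^27, C_2 ≅ Z^18.

The boundary map ∂_1: C_1 → C_0 maps an edge to its endpoints' difference, ∂[p,q] = q − p. For instance
  ∂[v_2,v_6] = [v_6] − [v_2].
As a 9×27 matrix over Z this has rank 8, with invariant factors (1,1,1,1,1,1,1,1).

Boundary ∂_2: C_2 → C_1 sends each 2-simplex [p,q,r] to [q,r] − [p,r] + [p,q]. For instance
  ∂[v_2,v_4,v_6] = [v_4,v_6] − [v_2,v_6] + [v_2,v_4],
  ∂[v_1,v_2,v_7] = [v_2,v_7] − [v_1,v_7] + [v_1,v_2].
As a 27×18 matrix over Z this has rank 17, with invariant factors (1,1,1,1,1,1,1,1,1,1,1,1,1,1,1,1,1).

Reading off H_k = ker ∂_k / im ∂_{k+1}:

  H_0: rank C_0 − rank ∂_1 = 9 − 8 = 1, and the invariant factors of ∂_1 are all 1, so H_0 ≅ Z.
  H_1: rank ker ∂_1 − rank ∂_2 = (27 − 8) − 17 = 2, and the invariant factors of ∂_2 are all 1, so H_1 ≅ Z^2.
  H_2: rank ker ∂_2 − rank ∂_3 = (18 − 17) − 0 = 1, and there is no ∂_3, so H_2 ≅ Z.

As a check, the Euler characteristic is 9 − 27 + 18 = 0, which agrees with 1 − 2 + 1 = 0.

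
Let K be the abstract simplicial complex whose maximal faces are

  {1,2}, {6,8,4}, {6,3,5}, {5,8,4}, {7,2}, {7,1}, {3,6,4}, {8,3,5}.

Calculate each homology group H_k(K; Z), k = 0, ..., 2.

Fix the vertex order 1 < 2 < 3 < 4 < 5 < 6 < 7 < 8 and write every simplex with vertices in increasing order. Then dim K = 2 and the simplices of K are:

  0-simplices (8): [1], [2], [3], [4], [5], [6], [7], [8]
  1-simplices (13): [1,2], [1,7], [2,7], [3,4], [3,5], [3,6], [3,8], [4,5], [4,6], [4,8], [5,6], [5,8], [6,8]
  2-simplices (5): [3,4,6], [3,5,6], [3,5,8], [4,5,8], [4,6,8]

Hence C_0 ≅ Z^8, C_1 ≅ Z^13, C_2 ≅ Z^5.

The boundary map ∂_1: C_1 → C_0 sends each edge [p,q] (with p < q) to q − p. For instance
  ∂[2,7] = [7] − [2].
As a 8×13 matrix over Z this has rank 6, with invariant factors (1,1,1,1,1,1).

The boundary map ∂_2: C_2 → C_1 acts by ∂[p,q,r] = [q,r] − [p,r] + [p,q]. For instance
  ∂[3,5,8] = [5,8] − [3,8] + [3,5],
  ∂[4,6,8] = [6,8] − [4,8] + [4,6].
This gives a 13×5 integer matrix of rank 5; reducing to Smith normal form yields diagonal entries (1,1,1,1,1).

Computing H_k = (kernel of ∂_k) / (image of ∂_{k+1}):

  H_0: rank C_0 − rank ∂_1 = 8 − 6 = 2, and the invariant factors of ∂_1 are all 1, so H_0 ≅ Z^2.
  H_1: rank ker ∂_1 − rank ∂_2 = (13 − 6) − 5 = 2, and the invariant factors of ∂_2 are all 1, so H_1 ≅ Z^2.
  H_2: rank ker ∂_2 − rank ∂_3 = (5 − 5) − 0 = 0, and there is no ∂_3, so H_2 ≅ 0.

As a check, the Euler characteristic is 8 − 13 + 5 = 0, which agrees with 2 − 2 + 0 = 0.

H_0 = Z^2,  H_1 = Z^2,  H_2 = 0.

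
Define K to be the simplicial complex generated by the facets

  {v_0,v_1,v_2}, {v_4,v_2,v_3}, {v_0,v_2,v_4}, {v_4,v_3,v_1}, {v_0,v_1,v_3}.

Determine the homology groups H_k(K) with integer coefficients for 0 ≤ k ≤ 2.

Fix the vertex order v_0 < v_1 < v_2 < v_3 < v_4 and write every simplex with vertices in increasing order. Then dim K = 2 and the simplices of K are:

  0-simplices (5): [v_0], [v_1], [v_2], [v_3], [v_4]
  1-simplices (10): [v_0,v_1], [v_0,v_2], [v_0,v_3], [v_0,v_4], [v_1,v_2], [v_1,v_3], [v_1,v_4], [v_2,v_3], [v_2,v_4], [v_3,v_4]
  2-simplices (5): [v_0,v_1,v_2], [v_0,v_1,v_3], [v_0,v_2,v_4], [v_1,v_3,v_4], [v_2,v_3,v_4]

giving chain groups C_0 ≅ Z^5, C_1 ≅ Z^10, C_2 ≅ Z^5.

The boundary map ∂_1: C_1 → C_0 is given by ∂[p,q] = [q] − [p]. For instance
  ∂[v_0,v_4] = [v_4] − [v_0].
This gives a 5×10 integer matrix of rank 4; reducing to Smith normal form yields diagonal entries (1,1,1,1).

The boundary map ∂_2: C_2 → C_1 maps a triangle to the signed sum of its edges. For instance
  ∂[v_1,v_3,v_4] = [v_3,v_4] − [v_1,v_4] + [v_1,v_3],
  ∂[v_2,v_3,v_4] = [v_3,v_4] − [v_2,v_4] + [v_2,v_3].
The resulting 10×5 matrix has rank 5, and its Smith normal form has invariant factors (1,1,1,1,1).

Now H_k = ker ∂_k / im ∂_{k+1}, so:

  H_0: rank C_0 − rank ∂_1 = 5 − 4 = 1, and the invariant factors of ∂_1 are all 1, so H_0 ≅ Z.
  H_1: rank ker ∂_1 − rank ∂_2 = (10 − 4) − 5 = 1, and the invariant factors of ∂_2 are all 1, so H_1 ≅ Z.
  H_2: rank ker ∂_2 − rank ∂_3 = (5 − 5) − 0 = 0, and there is no ∂_3, so H_2 ≅ 0.

As a check, the Euler characteristic is 5 − 10 + 5 = 0, which agrees with 1 − 1 + 0 = 0.
(K is a triangulation of the Möbius band.)

H_0 = Z,  H_1 = Z,  H_2 = 0.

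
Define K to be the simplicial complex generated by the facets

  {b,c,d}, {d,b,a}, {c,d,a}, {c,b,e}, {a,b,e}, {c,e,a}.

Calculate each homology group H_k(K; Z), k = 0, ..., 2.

H_0 = Z,  H_1 = 0,  H_2 = Z.

Take the total order a < b < c < d < e on the vertex set. Then K (dimension 2) consists of the simplices:

  0-simplices (5): a, b, c, d, e
  1-simplices (9): ab, ac, ad, ae, bc, bd, be, cd, ce
  2-simplices (6): abd, abe, acd, ace, bcd, bce

Hence C_0 ≅ Z^5, C_1 ≅ Z^9, C_2 ≅ Z^6.

Boundary ∂_1: C_1 → C_0 is given by ∂[p,q] = [q] − [p]. For instance
  ∂ab = b − a.
This gives a 5×9 integer matrix of rank 4; reducing to Smith normal form yields diagonal entries (1,1,1,1).

Boundary ∂_2: C_2 → C_1 acts by ∂[p,q,r] = [q,r] − [p,r] + [p,q]. For instance
  ∂bce = ce − be + bc,
  ∂abd = bd − ad + ab.
The 9×6 boundary matrix has rank 5 and Smith normal form diag(1,1,1,1,1).

From H_k ≅ ker(∂_k) / im(∂_{k+1}) we obtain:

  H_0: rank C_0 − rank ∂_1 = 5 − 4 = 1, and the invariant factors of ∂_1 are all 1, so H_0 ≅ Z.
  H_1: rank ker ∂_1 − rank ∂_2 = (9 − 4) − 5 = 0, and the invariant factors of ∂_2 are all 1, so H_1 ≅ 0.
  H_2: rank ker ∂_2 − rank ∂_3 = (6 − 5) − 0 = 1, and there is no ∂_3, so H_2 ≅ Z.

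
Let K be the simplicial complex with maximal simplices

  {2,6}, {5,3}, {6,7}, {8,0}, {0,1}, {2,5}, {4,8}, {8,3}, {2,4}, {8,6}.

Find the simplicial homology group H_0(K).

Order the vertices as 0 < 1 < 2 < 3 < 4 < 5 < 6 < 7 < 8. Listing each simplex with vertices in this order, K has dimension 1 with simplices:

  0-simplices (9): [0], [1], [2], [3], [4], [5], [6], [7], [8]
  1-simplices (10): [0,1], [0,8], [2,4], [2,5], [2,6], [3,5], [3,8], [4,8], [6,7], [6,8]

so the chain groups are C_0 ≅ Z^9, C_1 ≅ Z^10.

The boundary map ∂_1: C_1 → C_0 sends each edge [p,q] (with p < q) to q − p. For instance
  ∂[0,1] = [1] − [0].
As a 9×10 matrix over Z this has rank 8, with invariant factors (1,1,1,1,1,1,1,1).

From H_k ≅ ker(∂_k) / im(∂_{k+1}) we obtain:

  H_0: rank C_0 − rank ∂_1 = 9 − 8 = 1, and the invariant factors of ∂_1 are all 1, so H_0 = Z.

H_0 = Z.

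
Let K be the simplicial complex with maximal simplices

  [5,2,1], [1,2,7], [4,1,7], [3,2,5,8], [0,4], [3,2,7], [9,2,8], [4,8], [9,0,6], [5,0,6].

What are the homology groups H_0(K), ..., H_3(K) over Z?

K has 10 vertices, 22 edges, 11 triangles, 1 3-simplex.
rank ∂_0 = 0, rank ∂_1 = 9 ⇒ b_0 = 10 − 0 − 9 = 1; all invariant factors of ∂_1 are 1 so no torsion. So H_0 = Z.
rank ∂_1 = 9, rank ∂_2 = 10 ⇒ b_1 = 22 − 9 − 10 = 3; all invariant factors of ∂_2 are 1 so no torsion. So H_1 = Z^3.
rank ∂_2 = 10, rank ∂_3 = 1 ⇒ b_2 = 11 − 10 − 1 = 0; all invariant factors of ∂_3 are 1 so no torsion. So H_2 = 0.
rank ∂_3 = 1, rank ∂_4 = 0 ⇒ b_3 = 1 − 1 − 0 = 0. So H_3 = 0.

H_0 = Z,  H_1 = Z^3,  H_2 = 0,  H_3 = 0.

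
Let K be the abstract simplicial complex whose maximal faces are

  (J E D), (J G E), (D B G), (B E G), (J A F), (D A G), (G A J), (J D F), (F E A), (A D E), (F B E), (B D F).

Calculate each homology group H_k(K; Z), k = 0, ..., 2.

We work with the vertex ordering A < B < D < E < F < G < J. The simplices of K, each written with vertices in increasing order, are:

  0-simplices (7): A, B, D, E, F, G, J
  1-simplices (18): AD, AE, AF, AG, AJ, BD, BE, BF, BG, DE, DF, DG, DJ, EF, EG, EJ, FJ, GJ
  2-simplices (12): ADE, ADG, AEF, AFJ, AGJ, BDF, BDG, BEF, BEG, DEJ, DFJ, EGJ

so the chain groups are C_0 ≅ Z^7, C_1 ≅ Z^18, C_2 ≅ Z^12.

The boundary map ∂_1: C_1 → C_0 sends each edge [p,q] (with p < q) to q − p. For instance
  ∂BE = E − B.
The resulting 7×18 matrix has rank 6, and its Smith normal form has invariant factors (1,1,1,1,1,1).

Boundary ∂_2: C_2 → C_1 sends each 2-simplex [p,q,r] to [q,r] − [p,r] + [p,q]. For instance
  ∂DEJ = EJ − DJ + DE,
  ∂ADE = DE − AE + AD.
The 18×12 boundary matrix has rank 12 and Smith normal form diag(1,1,1,1,1,1,1,1,1,1,1,2).

From H_k ≅ ker(∂_k) / im(∂_{k+1}) we obtain:

  H_0: rank C_0 − rank ∂_1 = 7 − 6 = 1, and the invariant factors of ∂_1 are all 1, so H_0 ≅ Z.
  H_1: rank ker ∂_1 − rank ∂_2 = (18 − 6) − 12 = 0, and ∂_2 has invariant factor 2 > 1, so H_1 ≅ Z/2Z.
  H_2: rank ker ∂_2 − rank ∂_3 = (12 − 12) − 0 = 0, and there is no ∂_3, so H_2 ≅ 0.

(K is a triangulation of the real projective plane RP^2.)

H_0 ≅ Z,  H_1 ≅ Z/2Z,  H_2 = 0.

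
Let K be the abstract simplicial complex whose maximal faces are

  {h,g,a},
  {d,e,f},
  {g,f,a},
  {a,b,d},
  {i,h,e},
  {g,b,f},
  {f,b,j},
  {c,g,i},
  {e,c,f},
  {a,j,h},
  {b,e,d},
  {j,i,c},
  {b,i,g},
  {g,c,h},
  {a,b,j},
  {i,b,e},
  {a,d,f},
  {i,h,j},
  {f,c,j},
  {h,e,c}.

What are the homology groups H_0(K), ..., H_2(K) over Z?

H_0 ≅ Z,  H_1 ≅ Z ⊕ Z/2,  H_2 = 0.

Order the vertices as a < b < c < d < e < f < g < h < i < j. Listing each simplex with vertices in this order, K has dimension 2 with simplices:

  0-simplices (10): a, b, c, d, e, f, g, h, i, j
  1-simplices (30): ab, ad, af, ag, ah, aj, bd, be, bf, bg, bi, bj, ce, cf, cg, ch, ci, cj, de, df, ef, eh, ei, fg, fj, gh, gi, hi, hj, ij
  2-simplices (20): abd, abj, adf, afg, agh, ahj, bde, bei, bfg, bfj, bgi, cef, ceh, cfj, cgh, cgi, cij, def, ehi, hij

Hence C_0 ≅ Z^10, C_1 ≅ Z^30, C_2 ≅ Z^20.

Boundary ∂_1: C_1 → C_0 is given by ∂[p,q] = [q] − [p]. For instance
  ∂af = f − a.
The resulting 10×30 matrix has rank 9, and its Smith normal form has invariant factors (1,1,1,1,1,1,1,1,1).

∂_2: C_2 → C_1 acts by ∂[p,q,r] = [q,r] − [p,r] + [p,q]. For instance
  ∂abj = bj − aj + ab,
  ∂afg = fg − ag + af.
This gives a 30×20 integer matrix of rank 20; reducing to Smith normal form yields diagonal entries (1,1,1,1,1,1,1,1,1,1,1,1,1,1,1,1,1,1,1,2).

Reading off H_k = ker ∂_k / im ∂_{k+1}:

  H_0: rank C_0 − rank ∂_1 = 10 − 9 = 1, and the invariant factors of ∂_1 are all 1, so H_0 = Z.
  H_1: rank ker ∂_1 − rank ∂_2 = (30 − 9) − 20 = 1, and ∂_2 has invariant factor 2 > 1, so H_1 = Z ⊕ Z/2.
  H_2: rank ker ∂_2 − rank ∂_3 = (20 − 20) − 0 = 0, and there is no ∂_3, so H_2 = 0.

(K is a triangulation of the Klein bottle.)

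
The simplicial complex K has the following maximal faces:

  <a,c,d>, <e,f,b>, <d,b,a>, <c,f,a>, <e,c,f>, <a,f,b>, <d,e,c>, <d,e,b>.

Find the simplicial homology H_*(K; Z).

H_0 = Z,  H_1 = 0,  H_2 = Z.

Take the total order a < b < c < d < e < f on the vertex set. Then K (dimension 2) consists of the simplices:

  0-simplices (6): a, b, c, d, e, f
  1-simplices (12): ab, ac, ad, af, bd, be, bf, cd, ce, cf, de, ef
  2-simplices (8): abd, abf, acd, acf, bde, bef, cde, cef

giving chain groups C_0 ≅ Z^6, C_1 ≅ Z^12, C_2 ≅ Z^8.

Boundary ∂_1: C_1 → C_0 sends each edge [p,q] (with p < q) to q − p. For instance
  ∂de = e − d.
This gives a 6×12 integer matrix of rank 5; reducing to Smith normal form yields diagonal entries (1,1,1,1,1).

Boundary ∂_2: C_2 → C_1 maps a triangle to the signed sum of its edges. For instance
  ∂cef = ef − cf + ce,
  ∂abd = bd − ad + ab.
The 12×8 boundary matrix has rank 7 and Smith normal form diag(1,1,1,1,1,1,1).

Computing H_k = (kernel of ∂_k) / (image of ∂_{k+1}):

  H_0: rank C_0 − rank ∂_1 = 6 − 5 = 1, and the invariant factors of ∂_1 are all 1, so H_0 = Z.
  H_1: rank ker ∂_1 − rank ∂_2 = (12 − 5) − 7 = 0, and the invariant factors of ∂_2 are all 1, so H_1 = 0.
  H_2: rank ker ∂_2 − rank ∂_3 = (8 − 7) − 0 = 1, and there is no ∂_3, so H_2 = Z.

(K is a triangulation of the 2-sphere S^2.)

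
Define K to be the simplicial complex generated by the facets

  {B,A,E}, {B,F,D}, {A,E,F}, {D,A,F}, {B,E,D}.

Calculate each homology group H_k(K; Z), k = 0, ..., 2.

Order the vertices as A < B < D < E < F. Listing each simplex with vertices in this order, K has dimension 2 with simplices:

  0-simplices (5): A, B, D, E, F
  1-simplices (10): AB, AD, AE, AF, BD, BE, BF, DE, DF, EF
  2-simplices (5): ABE, ADF, AEF, BDE, BDF

Hence C_0 ≅ Z^5, C_1 ≅ Z^10, C_2 ≅ Z^5.

Boundary ∂_1: C_1 → C_0 maps an edge to its endpoints' difference, ∂[p,q] = q − p.
The resulting 5×10 matrix has rank 4, and its Smith normal form has invariant factors (1,1,1,1).

∂_2: C_2 → C_1 acts by ∂[p,q,r] = [q,r] − [p,r] + [p,q]. For instance
  ∂AEF = EF − AF + AE,
  ∂BDE = DE − BE + BD.
The resulting 10×5 matrix has rank 5, and its Smith normal form has invariant factors (1,1,1,1,1).

Now H_k = ker ∂_k / im ∂_{k+1}, so:

  H_0: rank C_0 − rank ∂_1 = 5 − 4 = 1, and the invariant factors of ∂_1 are all 1, so H_0 ≅ Z.
  H_1: rank ker ∂_1 − rank ∂_2 = (10 − 4) − 5 = 1, and the invariant factors of ∂_2 are all 1, so H_1 ≅ Z.
  H_2: rank ker ∂_2 − rank ∂_3 = (5 − 5) − 0 = 0, and there is no ∂_3, so H_2 ≅ 0.

H_0 ≅ Z,  H_1 ≅ Z,  H_2 = 0.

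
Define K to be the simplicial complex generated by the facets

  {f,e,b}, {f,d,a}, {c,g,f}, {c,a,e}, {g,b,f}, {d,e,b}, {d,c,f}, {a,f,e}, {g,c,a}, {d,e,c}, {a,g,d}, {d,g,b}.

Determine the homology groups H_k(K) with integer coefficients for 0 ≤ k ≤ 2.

H_0 = Z,  H_1 = Z/2,  H_2 = 0.

Take the total order a < b < c < d < e < f < g on the vertex set. Then K (dimension 2) consists of the simplices:

  0-simplices (7): a, b, c, d, e, f, g
  1-simplices (18): ac, ad, ae, af, ag, bd, be, bf, bg, cd, ce, cf, cg, de, df, dg, ef, fg
  2-simplices (12): ace, acg, adf, adg, aef, bde, bdg, bef, bfg, cde, cdf, cfg

Hence C_0 ≅ Z^7, C_1 ≅ Z^18, C_2 ≅ Z^12.

Boundary ∂_1: C_1 → C_0 sends each edge [p,q] (with p < q) to q − p.
As a 7×18 matrix over Z this has rank 6, with invariant factors (1,1,1,1,1,1).

∂_2: C_2 → C_1 acts by ∂[p,q,r] = [q,r] − [p,r] + [p,q]. For instance
  ∂acg = cg − ag + ac,
  ∂cde = de − ce + cd.
This gives a 18×12 integer matrix of rank 12; reducing to Smith normal form yields diagonal entries (1,1,1,1,1,1,1,1,1,1,1,2).

Reading off H_k = ker ∂_k / im ∂_{k+1}:

  H_0: rank C_0 − rank ∂_1 = 7 − 6 = 1, and the invariant factors of ∂_1 are all 1, so H_0 = Z.
  H_1: rank ker ∂_1 − rank ∂_2 = (18 − 6) − 12 = 0, and ∂_2 has invariant factor 2 > 1, so H_1 = Z/2.
  H_2: rank ker ∂_2 − rank ∂_3 = (12 − 12) − 0 = 0, and there is no ∂_3, so H_2 = 0.

As a check, the Euler characteristic is 7 − 18 + 12 = 1, which agrees with 1 − 0 + 0 = 1.
(K is a triangulation of the real projective plane RP^2.)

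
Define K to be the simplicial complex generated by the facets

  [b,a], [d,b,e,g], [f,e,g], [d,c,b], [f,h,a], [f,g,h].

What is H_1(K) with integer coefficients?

Fix the vertex order a < b < c < d < e < f < g < h and write every simplex with vertices in increasing order. Then dim K = 3 and the simplices of K are:

  0-simplices (8): a, b, c, d, e, f, g, h
  1-simplices (15): ab, af, ah, bc, bd, be, bg, cd, de, dg, ef, eg, fg, fh, gh
  2-simplices (8): afh, bcd, bde, bdg, beg, deg, efg, fgh
  3-simplices (1): bdeg

Hence C_0 ≅ Z^8, C_1 ≅ Z^15, C_2 ≅ Z^8, C_3 ≅ Z^1.

The boundary map ∂_1: C_1 → C_0 maps an edge to its endpoints' difference, ∂[p,q] = q − p.
This gives a 8×15 integer matrix of rank 7; reducing to Smith normal form yields diagonal entries (1,1,1,1,1,1,1).

∂_2: C_2 → C_1 sends each 2-simplex [p,q,r] to [q,r] − [p,r] + [p,q]. For instance
  ∂afh = fh − ah + af,
  ∂fgh = gh − fh + fg.
As a 15×8 matrix over Z this has rank 7, with invariant factors (1,1,1,1,1,1,1).

The boundary map ∂_3: C_3 → C_2 sends each 3-simplex σ to the alternating sum Σ_i (−1)^i (σ with its i-th vertex removed). For instance
  ∂bdeg = deg − beg + bdg − bde.
The 8×1 boundary matrix has rank 1 and Smith normal form diag(1).

From H_k ≅ ker(∂_k) / im(∂_{k+1}) we obtain:

  H_1: rank ker ∂_1 − rank ∂_2 = (15 − 7) − 7 = 1, and the invariant factors of ∂_2 are all 1, so H_1 = Z.

H_1 = Z.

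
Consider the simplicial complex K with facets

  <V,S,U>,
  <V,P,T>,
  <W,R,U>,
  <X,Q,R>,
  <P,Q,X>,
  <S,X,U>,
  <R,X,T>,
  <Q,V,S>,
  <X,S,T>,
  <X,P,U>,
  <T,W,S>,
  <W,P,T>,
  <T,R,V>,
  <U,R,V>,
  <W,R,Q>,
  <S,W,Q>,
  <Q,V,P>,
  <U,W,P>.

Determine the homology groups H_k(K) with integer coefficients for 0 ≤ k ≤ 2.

Take the total order P < Q < R < S < T < U < V < W < X on the vertex set. Then K (dimension 2) consists of the simplices:

  0-simplices (9): P, Q, R, S, T, U, V, W, X
  1-simplices (27): PQ, PT, PU, PV, PW, PX, QR, QS, QV, QW, QX, RT, RU, RV, RW, RX, ST, SU, SV, SW, SX, TV, TW, TX, UV, UW, UX
  2-simplices (18): PQV, PQX, PTV, PTW, PUW, PUX, QRW, QRX, QSV, QSW, RTV, RTX, RUV, RUW, STW, STX, SUV, SUX

Hence C_0 ≅ Z^9, C_1 ≅ Z^27, C_2 ≅ Z^18.

The boundary map ∂_1: C_1 → C_0 is given by ∂[p,q] = [q] − [p]. For instance
  ∂UW = W − U.
The 9×27 boundary matrix has rank 8 and Smith normal form diag(1,1,1,1,1,1,1,1).

The boundary map ∂_2: C_2 → C_1 acts by ∂[p,q,r] = [q,r] − [p,r] + [p,q]. For instance
  ∂PQV = QV − PV + PQ,
  ∂QSV = SV − QV + QS.
The resulting 27×18 matrix has rank 17, and its Smith normal form has invariant factors (1,1,1,1,1,1,1,1,1,1,1,1,1,1,1,1,1).

Now H_k = ker ∂_k / im ∂_{k+1}, so:

  H_0: rank C_0 − rank ∂_1 = 9 − 8 = 1, and the invariant factors of ∂_1 are all 1, so H_0 ≅ Z.
  H_1: rank ker ∂_1 − rank ∂_2 = (27 − 8) − 17 = 2, and the invariant factors of ∂_2 are all 1, so H_1 ≅ Z^2.
  H_2: rank ker ∂_2 − rank ∂_3 = (18 − 17) − 0 = 1, and there is no ∂_3, so H_2 ≅ Z.

H_0 = Z,  H_1 = Z^2,  H_2 = Z.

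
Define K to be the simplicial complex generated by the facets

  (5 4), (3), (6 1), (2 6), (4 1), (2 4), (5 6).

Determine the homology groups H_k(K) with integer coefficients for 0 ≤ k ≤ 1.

H_0 = Z^2,  H_1 = Z^2.

K has 6 vertices, 6 edges.
rank ∂_0 = 0, rank ∂_1 = 4 ⇒ b_0 = 6 − 0 − 4 = 2; all invariant factors of ∂_1 are 1 so no torsion. So H_0 ≅ Z^2.
rank ∂_1 = 4, rank ∂_2 = 0 ⇒ b_1 = 6 − 4 − 0 = 2. So H_1 ≅ Z^2.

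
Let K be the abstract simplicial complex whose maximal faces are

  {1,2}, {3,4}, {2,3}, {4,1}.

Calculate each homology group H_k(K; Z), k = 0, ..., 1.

H_0 ≅ Z,  H_1 ≅ Z.

We work with the vertex ordering 1 < 2 < 3 < 4. The simplices of K, each written with vertices in increasing order, are:

  0-simplices (4): [1], [2], [3], [4]
  1-simplices (4): [1,2], [1,4], [2,3], [3,4]

giving chain groups C_0 ≅ Z^4, C_1 ≅ Z^4.

The boundary map ∂_1: C_1 → C_0 sends each edge [p,q] (with p < q) to q − p. For instance
  ∂[1,2] = [2] − [1].
This gives a 4×4 integer matrix of rank 3; reducing to Smith normal form yields diagonal entries (1,1,1).

Now H_k = ker ∂_k / im ∂_{k+1}, so:

  H_0: rank C_0 − rank ∂_1 = 4 − 3 = 1, and the invariant factors of ∂_1 are all 1, so H_0 = Z.
  H_1: rank ker ∂_1 − rank ∂_2 = (4 − 3) − 0 = 1, and there is no ∂_2, so H_1 = Z.

(K is a triangulation of the circle S^1.)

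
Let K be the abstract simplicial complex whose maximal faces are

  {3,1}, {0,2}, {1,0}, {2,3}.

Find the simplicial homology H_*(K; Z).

H_0 = Z,  H_1 = Z.

We work with the vertex ordering 0 < 1 < 2 < 3. The simplices of K, each written with vertices in increasing order, are:

  0-simplices (4): [0], [1], [2], [3]
  1-simplices (4): [0,1], [0,2], [1,3], [2,3]

Hence C_0 ≅ Z^4, C_1 ≅ Z^4.

Boundary ∂_1: C_1 → C_0 is given by ∂[p,q] = [q] − [p]. For instance
  ∂[1,3] = [3] − [1].
As a 4×4 matrix over Z this has rank 3, with invariant factors (1,1,1).

From H_k ≅ ker(∂_k) / im(∂_{k+1}) we obtain:

  H_0: rank C_0 − rank ∂_1 = 4 − 3 = 1, and the invariant factors of ∂_1 are all 1, so H_0 ≅ Z.
  H_1: rank ker ∂_1 − rank ∂_2 = (4 − 3) − 0 = 1, and there is no ∂_2, so H_1 ≅ Z.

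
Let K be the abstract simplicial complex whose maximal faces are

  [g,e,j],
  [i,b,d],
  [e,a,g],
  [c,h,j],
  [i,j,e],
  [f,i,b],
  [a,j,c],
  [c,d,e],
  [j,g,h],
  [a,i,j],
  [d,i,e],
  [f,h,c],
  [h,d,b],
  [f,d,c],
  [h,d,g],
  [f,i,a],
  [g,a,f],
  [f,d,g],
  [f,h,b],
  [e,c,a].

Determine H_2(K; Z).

H_2 ≅ 0.

Take the total order a < b < c < d < e < f < g < h < i < j on the vertex set. Then K (dimension 2) consists of the simplices:

  0-simplices (10): a, b, c, d, e, f, g, h, i, j
  1-simplices (30): ac, ae, af, ag, ai, aj, bd, bf, bh, bi, cd, ce, cf, ch, cj, de, df, dg, dh, di, eg, ei, ej, fg, fh, fi, gh, gj, hj, ij
  2-simplices (20): ace, acj, aeg, afg, afi, aij, bdh, bdi, bfh, bfi, cde, cdf, cfh, chj, dei, dfg, dgh, egj, eij, ghj

Hence C_0 ≅ Z^10, C_1 ≅ Z^30, C_2 ≅ Z^20.

∂_1: C_1 → C_0 is given by ∂[p,q] = [q] − [p].
As a 10×30 matrix over Z this has rank 9, with invariant factors (1,1,1,1,1,1,1,1,1).

The boundary map ∂_2: C_2 → C_1 sends each 2-simplex [p,q,r] to [q,r] − [p,r] + [p,q]. For instance
  ∂cfh = fh − ch + cf,
  ∂aij = ij − aj + ai.
The 30×20 boundary matrix has rank 20 and Smith normal form diag(1,1,1,1,1,1,1,1,1,1,1,1,1,1,1,1,1,1,1,2).

Now H_k = ker ∂_k / im ∂_{k+1}, so:

  H_2: rank ker ∂_2 − rank ∂_3 = (20 − 20) − 0 = 0, and there is no ∂_3, so H_2 = 0.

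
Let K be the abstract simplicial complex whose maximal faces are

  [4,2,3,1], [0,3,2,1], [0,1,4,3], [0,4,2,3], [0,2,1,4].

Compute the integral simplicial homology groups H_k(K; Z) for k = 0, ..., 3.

Fix the vertex order 0 < 1 < 2 < 3 < 4 and write every simplex with vertices in increasing order. Then dim K = 3 and the simplices of K are:

  0-simplices (5): [0], [1], [2], [3], [4]
  1-simplices (10): [0,1], [0,2], [0,3], [0,4], [1,2], [1,3], [1,4], [2,3], [2,4], [3,4]
  2-simplices (10): [0,1,2], [0,1,3], [0,1,4], [0,2,3], [0,2,4], [0,3,4], [1,2,3], [1,2,4], [1,3,4], [2,3,4]
  3-simplices (5): [0,1,2,3], [0,1,2,4], [0,1,3,4], [0,2,3,4], [1,2,3,4]

giving chain groups C_0 ≅ Z^5, C_1 ≅ Z^10, C_2 ≅ Z^10, C_3 ≅ Z^5.

The boundary map ∂_1: C_1 → C_0 maps an edge to its endpoints' difference, ∂[p,q] = q − p. For instance
  ∂[3,4] = [4] − [3].
As a 5×10 matrix over Z this has rank 4, with invariant factors (1,1,1,1).

∂_2: C_2 → C_1 acts by ∂[p,q,r] = [q,r] − [p,r] + [p,q]. For instance
  ∂[0,3,4] = [3,4] − [0,4] + [0,3],
  ∂[1,2,3] = [2,3] − [1,3] + [1,2].
As a 10×10 matrix over Z this has rank 6, with invariant factors (1,1,1,1,1,1).

Boundary ∂_3: C_3 → C_2 sends each 3-simplex σ to the alternating sum Σ_i (−1)^i (σ with its i-th vertex removed). For instance
  ∂[0,2,3,4] = [2,3,4] − [0,3,4] + [0,2,4] − [0,2,3],
  ∂[0,1,2,4] = [1,2,4] − [0,2,4] + [0,1,4] − [0,1,2].
As a 10×5 matrix over Z this has rank 4, with invariant factors (1,1,1,1).

From H_k ≅ ker(∂_k) / im(∂_{k+1}) we obtain:

  H_0: rank C_0 − rank ∂_1 = 5 − 4 = 1, and the invariant factors of ∂_1 are all 1, so H_0 ≅ Z.
  H_1: rank ker ∂_1 − rank ∂_2 = (10 − 4) − 6 = 0, and the invariant factors of ∂_2 are all 1, so H_1 ≅ 0.
  H_2: rank ker ∂_2 − rank ∂_3 = (10 − 6) − 4 = 0, and the invariant factors of ∂_3 are all 1, so H_2 ≅ 0.
  H_3: rank ker ∂_3 − rank ∂_4 = (5 − 4) − 0 = 1, and there is no ∂_4, so H_3 ≅ Z.

H_0 ≅ Z,  H_1 = 0,  H_2 = 0,  H_3 ≅ Z.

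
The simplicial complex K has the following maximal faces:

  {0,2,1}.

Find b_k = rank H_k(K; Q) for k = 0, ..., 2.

We work with the vertex ordering 0 < 1 < 2. The simplices of K, each written with vertices in increasing order, are:

  0-simplices (3): [0], [1], [2]
  1-simplices (3): [0,1], [0,2], [1,2]
  2-simplices (1): [0,1,2]

giving chain groups C_0 ≅ Z^3, C_1 ≅ Z^3, C_2 ≅ Z^1.

The boundary map ∂_1: C_1 → C_0 is given by ∂[p,q] = [q] − [p].
The 3×3 boundary matrix has rank 2 and Smith normal form diag(1,1).

Boundary ∂_2: C_2 → C_1 sends each 2-simplex [p,q,r] to [q,r] − [p,r] + [p,q]. For instance
  ∂[0,1,2] = [1,2] − [0,2] + [0,1].
As a 3×1 matrix over Z this has rank 1, with invariant factors (1).

Computing H_k = (kernel of ∂_k) / (image of ∂_{k+1}):

  H_0: rank C_0 − rank ∂_1 = 3 − 2 = 1, and the invariant factors of ∂_1 are all 1, so H_0 = Z.
  H_1: rank ker ∂_1 − rank ∂_2 = (3 − 2) − 1 = 0, and the invariant factors of ∂_2 are all 1, so H_1 = 0.
  H_2: rank ker ∂_2 − rank ∂_3 = (1 − 1) − 0 = 0, and there is no ∂_3, so H_2 = 0.

As a check, the Euler characteristic is 3 − 3 + 1 = 1, which agrees with 1 − 0 + 0 = 1.

Hence the Betti numbers are b_0 = 1, b_1 = 0, b_2 = 0.

b_0 = 1, b_1 = 0, b_2 = 0.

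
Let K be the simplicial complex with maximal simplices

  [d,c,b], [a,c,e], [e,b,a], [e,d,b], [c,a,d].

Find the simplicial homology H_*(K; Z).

Fix the vertex order a < b < c < d < e and write every simplex with vertices in increasing order. Then dim K = 2 and the simplices of K are:

  0-simplices (5): a, b, c, d, e
  1-simplices (10): ab, ac, ad, ae, bc, bd, be, cd, ce, de
  2-simplices (5): abe, acd, ace, bcd, bde

so the chain groups are C_0 ≅ Z^5, C_1 ≅ Z^10, C_2 ≅ Z^5.

∂_1: C_1 → C_0 maps an edge to its endpoints' difference, ∂[p,q] = q − p.
The 5×10 boundary matrix has rank 4 and Smith normal form diag(1,1,1,1).

The boundary map ∂_2: C_2 → C_1 acts by ∂[p,q,r] = [q,r] − [p,r] + [p,q]. For instance
  ∂bde = de − be + bd,
  ∂ace = ce − ae + ac.
The resulting 10×5 matrix has rank 5, and its Smith normal form has invariant factors (1,1,1,1,1).

Reading off H_k = ker ∂_k / im ∂_{k+1}:

  H_0: rank C_0 − rank ∂_1 = 5 − 4 = 1, and the invariant factors of ∂_1 are all 1, so H_0 ≅ Z.
  H_1: rank ker ∂_1 − rank ∂_2 = (10 − 4) − 5 = 1, and the invariant factors of ∂_2 are all 1, so H_1 ≅ Z.
  H_2: rank ker ∂_2 − rank ∂_3 = (5 − 5) − 0 = 0, and there is no ∂_3, so H_2 ≅ 0.

As a check, the Euler characteristic is 5 − 10 + 5 = 0, which agrees with 1 − 1 + 0 = 0.
(K is a triangulation of the Möbius band.)

H_0 ≅ Z,  H_1 ≅ Z,  H_2 = 0.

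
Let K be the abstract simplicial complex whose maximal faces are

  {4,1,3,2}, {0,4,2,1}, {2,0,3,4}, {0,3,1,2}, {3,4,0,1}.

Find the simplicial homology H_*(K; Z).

Take the total order 0 < 1 < 2 < 3 < 4 on the vertex set. Then K (dimension 3) consists of the simplices:

  0-simplices (5): [0], [1], [2], [3], [4]
  1-simplices (10): [0,1], [0,2], [0,3], [0,4], [1,2], [1,3], [1,4], [2,3], [2,4], [3,4]
  2-simplices (10): [0,1,2], [0,1,3], [0,1,4], [0,2,3], [0,2,4], [0,3,4], [1,2,3], [1,2,4], [1,3,4], [2,3,4]
  3-simplices (5): [0,1,2,3], [0,1,2,4], [0,1,3,4], [0,2,3,4], [1,2,3,4]

giving chain groups C_0 ≅ Z^5, C_1 ≅ Z^10, C_2 ≅ Z^10, C_3 ≅ Z^5.

The boundary map ∂_1: C_1 → C_0 maps an edge to its endpoints' difference, ∂[p,q] = q − p.
The 5×10 boundary matrix has rank 4 and Smith normal form diag(1,1,1,1).

The boundary map ∂_2: C_2 → C_1 sends each 2-simplex [p,q,r] to [q,r] − [p,r] + [p,q]. For instance
  ∂[1,2,3] = [2,3] − [1,3] + [1,2],
  ∂[1,3,4] = [3,4] − [1,4] + [1,3].
The resulting 10×10 matrix has rank 6, and its Smith normal form has invariant factors (1,1,1,1,1,1).

Boundary ∂_3: C_3 → C_2 sends each 3-simplex σ to the alternating sum Σ_i (−1)^i (σ with its i-th vertex removed). For instance
  ∂[0,1,2,4] = [1,2,4] − [0,2,4] + [0,1,4] − [0,1,2],
  ∂[0,1,3,4] = [1,3,4] − [0,3,4] + [0,1,4] − [0,1,3].
The resulting 10×5 matrix has rank 4, and its Smith normal form has invariant factors (1,1,1,1).

Computing H_k = (kernel of ∂_k) / (image of ∂_{k+1}):

  H_0: rank C_0 − rank ∂_1 = 5 − 4 = 1, and the invariant factors of ∂_1 are all 1, so H_0 ≅ Z.
  H_1: rank ker ∂_1 − rank ∂_2 = (10 − 4) − 6 = 0, and the invariant factors of ∂_2 are all 1, so H_1 ≅ 0.
  H_2: rank ker ∂_2 − rank ∂_3 = (10 − 6) − 4 = 0, and the invariant factors of ∂_3 are all 1, so H_2 ≅ 0.
  H_3: rank ker ∂_3 − rank ∂_4 = (5 − 4) − 0 = 1, and there is no ∂_4, so H_3 ≅ Z.

H_0 = Z,  H_1 = 0,  H_2 = 0,  H_3 = Z.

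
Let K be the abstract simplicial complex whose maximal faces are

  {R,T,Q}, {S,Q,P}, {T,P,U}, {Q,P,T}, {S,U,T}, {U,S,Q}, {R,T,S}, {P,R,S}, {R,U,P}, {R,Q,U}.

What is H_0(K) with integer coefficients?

Order the vertices as P < Q < R < S < T < U. Listing each simplex with vertices in this order, K has dimension 2 with simplices:

  0-simplices (6): P, Q, R, S, T, U
  1-simplices (15): PQ, PR, PS, PT, PU, QR, QS, QT, QU, RS, RT, RU, ST, SU, TU
  2-simplices (10): PQS, PQT, PRS, PRU, PTU, QRT, QRU, QSU, RST, STU

so the chain groups are C_0 ≅ Z^6, C_1 ≅ Z^15, C_2 ≅ Z^10.

∂_1: C_1 → C_0 maps an edge to its endpoints' difference, ∂[p,q] = q − p. For instance
  ∂QR = R − Q.
As a 6×15 matrix over Z this has rank 5, with invariant factors (1,1,1,1,1).

Boundary ∂_2: C_2 → C_1 sends each 2-simplex [p,q,r] to [q,r] − [p,r] + [p,q]. For instance
  ∂RST = ST − RT + RS,
  ∂PTU = TU − PU + PT.
The 15×10 boundary matrix has rank 10 and Smith normal form diag(1,1,1,1,1,1,1,1,1,2).

Computing H_k = (kernel of ∂_k) / (image of ∂_{k+1}):

  H_0: rank C_0 − rank ∂_1 = 6 − 5 = 1, and the invariant factors of ∂_1 are all 1, so H_0 = Z.

H_0 = Z.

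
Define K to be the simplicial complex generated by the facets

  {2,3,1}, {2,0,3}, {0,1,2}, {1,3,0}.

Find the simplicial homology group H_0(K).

H_0 = Z.

Take the total order 0 < 1 < 2 < 3 on the vertex set. Then K (dimension 2) consists of the simplices:

  0-simplices (4): [0], [1], [2], [3]
  1-simplices (6): [0,1], [0,2], [0,3], [1,2], [1,3], [2,3]
  2-simplices (4): [0,1,2], [0,1,3], [0,2,3], [1,2,3]

giving chain groups C_0 ≅ Z^4, C_1 ≅ Z^6, C_2 ≅ Z^4.

∂_1: C_1 → C_0 is given by ∂[p,q] = [q] − [p]. For instance
  ∂[0,1] = [1] − [0].
As a 4×6 matrix over Z this has rank 3, with invariant factors (1,1,1).

The boundary map ∂_2: C_2 → C_1 maps a triangle to the signed sum of its edges. For instance
  ∂[0,2,3] = [2,3] − [0,3] + [0,2],
  ∂[1,2,3] = [2,3] − [1,3] + [1,2].
This gives a 6×4 integer matrix of rank 3; reducing to Smith normal form yields diagonal entries (1,1,1).

From H_k ≅ ker(∂_k) / im(∂_{k+1}) we obtain:

  H_0: rank C_0 − rank ∂_1 = 4 − 3 = 1, and the invariant factors of ∂_1 are all 1, so H_0 = Z.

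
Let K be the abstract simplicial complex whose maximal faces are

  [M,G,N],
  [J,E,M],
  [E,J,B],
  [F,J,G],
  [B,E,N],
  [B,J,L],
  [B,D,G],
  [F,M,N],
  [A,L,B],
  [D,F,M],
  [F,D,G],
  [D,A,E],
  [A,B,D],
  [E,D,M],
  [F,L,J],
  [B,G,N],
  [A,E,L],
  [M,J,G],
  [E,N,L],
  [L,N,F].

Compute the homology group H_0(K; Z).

Order the vertices as A < B < D < E < F < G < J < L < M < N. Listing each simplex with vertices in this order, K has dimension 2 with simplices:

  0-simplices (10): A, B, D, E, F, G, J, L, M, N
  1-simplices (30): AB, AD, AE, AL, BD, BE, BG, BJ, BL, BN, DE, DF, DG, DM, EJ, EL, EM, EN, FG, FJ, FL, FM, FN, GJ, GM, GN, JL, JM, LN, MN
  2-simplices (20): ABD, ABL, ADE, AEL, BDG, BEJ, BEN, BGN, BJL, DEM, DFG, DFM, EJM, ELN, FGJ, FJL, FLN, FMN, GJM, GMN

so the chain groups are C_0 ≅ Z^10, C_1 ≅ Z^30, C_2 ≅ Z^20.

The boundary map ∂_1: C_1 → C_0 sends each edge [p,q] (with p < q) to q − p.
The 10×30 boundary matrix has rank 9 and Smith normal form diag(1,1,1,1,1,1,1,1,1).

∂_2: C_2 → C_1 acts by ∂[p,q,r] = [q,r] − [p,r] + [p,q]. For instance
  ∂DFM = FM − DM + DF,
  ∂FJL = JL − FL + FJ.
The resulting 30×20 matrix has rank 20, and its Smith normal form has invariant factors (1,1,1,1,1,1,1,1,1,1,1,1,1,1,1,1,1,1,1,2).

Reading off H_k = ker ∂_k / im ∂_{k+1}:

  H_0: rank C_0 − rank ∂_1 = 10 − 9 = 1, and the invariant factors of ∂_1 are all 1, so H_0 ≅ Z.

H_0 ≅ Z.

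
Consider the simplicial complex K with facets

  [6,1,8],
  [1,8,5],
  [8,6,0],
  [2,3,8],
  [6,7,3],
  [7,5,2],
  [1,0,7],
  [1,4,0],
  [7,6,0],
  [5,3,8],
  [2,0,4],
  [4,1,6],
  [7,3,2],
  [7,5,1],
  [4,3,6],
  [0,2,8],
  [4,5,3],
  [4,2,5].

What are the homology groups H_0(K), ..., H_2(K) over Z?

Fix the vertex order 0 < 1 < 2 < 3 < 4 < 5 < 6 < 7 < 8 and write every simplex with vertices in increasing order. Then dim K = 2 and the simplices of K are:

  0-simplices (9): [0], [1], [2], [3], [4], [5], [6], [7], [8]
  1-simplices (27): (27 of them)
  2-simplices (18): [0,1,4], [0,1,7], [0,2,4], [0,2,8], [0,6,7], [0,6,8], [1,4,6], [1,5,7], [1,5,8], [1,6,8], [2,3,7], [2,3,8], [2,4,5], [2,5,7], [3,4,5], [3,4,6], [3,5,8], [3,6,7]

Hence C_0 ≅ Z^9, C_1 ≅ Z^27, C_2 ≅ Z^18.

The boundary map ∂_1: C_1 → C_0 is given by ∂[p,q] = [q] − [p].
As a 9×27 matrix over Z this has rank 8, with invariant factors (1,1,1,1,1,1,1,1).

Boundary ∂_2: C_2 → C_1 acts by ∂[p,q,r] = [q,r] − [p,r] + [p,q]. For instance
  ∂[0,6,8] = [6,8] − [0,8] + [0,6],
  ∂[0,1,4] = [1,4] − [0,4] + [0,1].
The 27×18 boundary matrix has rank 18 and Smith normal form diag(1,1,1,1,1,1,1,1,1,1,1,1,1,1,1,1,1,2).

Reading off H_k = ker ∂_k / im ∂_{k+1}:

  H_0: rank C_0 − rank ∂_1 = 9 − 8 = 1, and the invariant factors of ∂_1 are all 1, so H_0 = Z.
  H_1: rank ker ∂_1 − rank ∂_2 = (27 − 8) − 18 = 1, and ∂_2 has invariant factor 2 > 1, so H_1 = Z ⊕ Z_2.
  H_2: rank ker ∂_2 − rank ∂_3 = (18 − 18) − 0 = 0, and there is no ∂_3, so H_2 = 0.

H_0 = Z,  H_1 = Z ⊕ Z_2,  H_2 = 0.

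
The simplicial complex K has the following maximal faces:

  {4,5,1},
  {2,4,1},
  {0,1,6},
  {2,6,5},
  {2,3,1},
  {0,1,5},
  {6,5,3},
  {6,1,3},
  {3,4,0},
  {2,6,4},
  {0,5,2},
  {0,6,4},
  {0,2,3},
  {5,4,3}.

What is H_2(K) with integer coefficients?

H_2 = Z.

Fix the vertex order 0 < 1 < 2 < 3 < 4 < 5 < 6 and write every simplex with vertices in increasing order. Then dim K = 2 and the simplices of K are:

  0-simplices (7): [0], [1], [2], [3], [4], [5], [6]
  1-simplices (21): [0,1], [0,2], [0,3], [0,4], [0,5], [0,6], [1,2], [1,3], [1,4], [1,5], [1,6], [2,3], [2,4], [2,5], [2,6], [3,4], [3,5], [3,6], [4,5], [4,6], [5,6]
  2-simplices (14): [0,1,5], [0,1,6], [0,2,3], [0,2,5], [0,3,4], [0,4,6], [1,2,3], [1,2,4], [1,3,6], [1,4,5], [2,4,6], [2,5,6], [3,4,5], [3,5,6]

Hence C_0 ≅ Z^7, C_1 ≅ Z^21, C_2 ≅ Z^14.

The boundary map ∂_1: C_1 → C_0 sends each edge [p,q] (with p < q) to q − p.
The 7×21 boundary matrix has rank 6 and Smith normal form diag(1,1,1,1,1,1).

The boundary map ∂_2: C_2 → C_1 acts by ∂[p,q,r] = [q,r] − [p,r] + [p,q]. For instance
  ∂[0,1,5] = [1,5] − [0,5] + [0,1],
  ∂[0,1,6] = [1,6] − [0,6] + [0,1].
As a 21×14 matrix over Z this has rank 13, with invariant factors (1,1,1,1,1,1,1,1,1,1,1,1,1).

Now H_k = ker ∂_k / im ∂_{k+1}, so:

  H_2: rank ker ∂_2 − rank ∂_3 = (14 − 13) − 0 = 1, and there is no ∂_3, so H_2 ≅ Z.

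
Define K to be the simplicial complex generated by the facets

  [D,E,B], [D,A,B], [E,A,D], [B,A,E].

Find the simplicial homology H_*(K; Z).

H_0 = Z,  H_1 = 0,  H_2 = Z.

Fix the vertex order A < B < D < E and write every simplex with vertices in increasing order. Then dim K = 2 and the simplices of K are:

  0-simplices (4): A, B, D, E
  1-simplices (6): AB, AD, AE, BD, BE, DE
  2-simplices (4): ABD, ABE, ADE, BDE

giving chain groups C_0 ≅ Z^4, C_1 ≅ Z^6, C_2 ≅ Z^4.

Boundary ∂_1: C_1 → C_0 is given by ∂[p,q] = [q] − [p].
The 4×6 boundary matrix has rank 3 and Smith normal form diag(1,1,1).

∂_2: C_2 → C_1 acts by ∂[p,q,r] = [q,r] − [p,r] + [p,q]. For instance
  ∂ADE = DE − AE + AD,
  ∂ABE = BE − AE + AB.
This gives a 6×4 integer matrix of rank 3; reducing to Smith normal form yields diagonal entries (1,1,1).

Computing H_k = (kernel of ∂_k) / (image of ∂_{k+1}):

  H_0: rank C_0 − rank ∂_1 = 4 − 3 = 1, and the invariant factors of ∂_1 are all 1, so H_0 = Z.
  H_1: rank ker ∂_1 − rank ∂_2 = (6 − 3) − 3 = 0, and the invariant factors of ∂_2 are all 1, so H_1 = 0.
  H_2: rank ker ∂_2 − rank ∂_3 = (4 − 3) − 0 = 1, and there is no ∂_3, so H_2 = Z.

As a check, the Euler characteristic is 4 − 6 + 4 = 2, which agrees with 1 − 0 + 1 = 2.
(K is a triangulation of the 2-sphere S^2.)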